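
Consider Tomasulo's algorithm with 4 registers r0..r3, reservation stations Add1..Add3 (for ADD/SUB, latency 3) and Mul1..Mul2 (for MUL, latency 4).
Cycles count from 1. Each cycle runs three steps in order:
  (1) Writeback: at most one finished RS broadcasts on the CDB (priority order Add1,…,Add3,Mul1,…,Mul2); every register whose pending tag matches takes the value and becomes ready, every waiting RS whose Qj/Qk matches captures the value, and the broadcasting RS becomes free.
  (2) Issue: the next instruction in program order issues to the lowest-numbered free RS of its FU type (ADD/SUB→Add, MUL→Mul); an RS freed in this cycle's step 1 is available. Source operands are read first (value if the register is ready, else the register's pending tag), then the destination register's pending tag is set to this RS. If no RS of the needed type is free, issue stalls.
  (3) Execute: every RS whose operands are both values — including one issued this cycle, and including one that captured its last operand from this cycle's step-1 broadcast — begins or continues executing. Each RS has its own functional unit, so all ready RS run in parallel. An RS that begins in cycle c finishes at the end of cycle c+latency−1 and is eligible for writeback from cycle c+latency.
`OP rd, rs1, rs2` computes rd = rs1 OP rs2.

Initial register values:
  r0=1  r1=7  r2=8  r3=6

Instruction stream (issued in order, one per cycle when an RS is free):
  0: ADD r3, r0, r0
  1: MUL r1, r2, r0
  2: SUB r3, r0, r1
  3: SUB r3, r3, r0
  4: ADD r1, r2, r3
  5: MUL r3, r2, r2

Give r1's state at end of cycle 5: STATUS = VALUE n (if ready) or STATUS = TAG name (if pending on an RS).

STATUS = TAG Add3

c1: issue ADD r3<-Add1 | r0:1,r1:7,r2:8,r3:Add1
c2: issue MUL r1<-Mul1 | r0:1,r1:Mul1,r2:8,r3:Add1
c3: issue SUB r3<-Add2 | r0:1,r1:Mul1,r2:8,r3:Add2
c4: CDB Add1=2; issue SUB r3<-Add1 | r0:1,r1:Mul1,r2:8,r3:Add1
c5: issue ADD r1<-Add3 | r0:1,r1:Add3,r2:8,r3:Add1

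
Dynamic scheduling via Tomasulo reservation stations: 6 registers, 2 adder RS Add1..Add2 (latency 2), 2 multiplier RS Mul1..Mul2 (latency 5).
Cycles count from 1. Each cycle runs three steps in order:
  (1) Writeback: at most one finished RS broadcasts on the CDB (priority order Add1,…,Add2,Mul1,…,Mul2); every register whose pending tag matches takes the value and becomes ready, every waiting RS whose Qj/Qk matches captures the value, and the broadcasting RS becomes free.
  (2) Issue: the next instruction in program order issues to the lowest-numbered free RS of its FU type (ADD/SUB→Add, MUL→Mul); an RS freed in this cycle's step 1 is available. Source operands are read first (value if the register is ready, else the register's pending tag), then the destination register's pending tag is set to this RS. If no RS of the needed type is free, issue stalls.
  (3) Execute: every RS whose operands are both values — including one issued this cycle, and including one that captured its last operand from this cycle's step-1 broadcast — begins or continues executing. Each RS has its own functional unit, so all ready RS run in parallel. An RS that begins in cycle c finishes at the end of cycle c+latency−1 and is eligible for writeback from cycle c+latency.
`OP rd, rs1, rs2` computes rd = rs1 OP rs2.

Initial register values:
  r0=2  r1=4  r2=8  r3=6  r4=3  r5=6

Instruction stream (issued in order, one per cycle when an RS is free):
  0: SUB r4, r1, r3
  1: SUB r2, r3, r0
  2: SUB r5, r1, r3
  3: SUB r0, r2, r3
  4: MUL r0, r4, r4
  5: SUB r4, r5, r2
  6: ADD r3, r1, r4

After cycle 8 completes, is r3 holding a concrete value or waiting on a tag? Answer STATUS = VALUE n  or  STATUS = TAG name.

c1: issue SUB r4<-Add1 | r0:2,r1:4,r2:8,r3:6,r4:Add1,r5:6
c2: issue SUB r2<-Add2 | r0:2,r1:4,r2:Add2,r3:6,r4:Add1,r5:6
c3: CDB Add1=-2; issue SUB r5<-Add1 | r0:2,r1:4,r2:Add2,r3:6,r4:-2,r5:Add1
c4: CDB Add2=4; issue SUB r0<-Add2 | r0:Add2,r1:4,r2:4,r3:6,r4:-2,r5:Add1
c5: CDB Add1=-2; issue MUL r0<-Mul1 | r0:Mul1,r1:4,r2:4,r3:6,r4:-2,r5:-2
c6: CDB Add2=-2; issue SUB r4<-Add1 | r0:Mul1,r1:4,r2:4,r3:6,r4:Add1,r5:-2
c7: issue ADD r3<-Add2 | r0:Mul1,r1:4,r2:4,r3:Add2,r4:Add1,r5:-2
c8: CDB Add1=-6 | r0:Mul1,r1:4,r2:4,r3:Add2,r4:-6,r5:-2

STATUS = TAG Add2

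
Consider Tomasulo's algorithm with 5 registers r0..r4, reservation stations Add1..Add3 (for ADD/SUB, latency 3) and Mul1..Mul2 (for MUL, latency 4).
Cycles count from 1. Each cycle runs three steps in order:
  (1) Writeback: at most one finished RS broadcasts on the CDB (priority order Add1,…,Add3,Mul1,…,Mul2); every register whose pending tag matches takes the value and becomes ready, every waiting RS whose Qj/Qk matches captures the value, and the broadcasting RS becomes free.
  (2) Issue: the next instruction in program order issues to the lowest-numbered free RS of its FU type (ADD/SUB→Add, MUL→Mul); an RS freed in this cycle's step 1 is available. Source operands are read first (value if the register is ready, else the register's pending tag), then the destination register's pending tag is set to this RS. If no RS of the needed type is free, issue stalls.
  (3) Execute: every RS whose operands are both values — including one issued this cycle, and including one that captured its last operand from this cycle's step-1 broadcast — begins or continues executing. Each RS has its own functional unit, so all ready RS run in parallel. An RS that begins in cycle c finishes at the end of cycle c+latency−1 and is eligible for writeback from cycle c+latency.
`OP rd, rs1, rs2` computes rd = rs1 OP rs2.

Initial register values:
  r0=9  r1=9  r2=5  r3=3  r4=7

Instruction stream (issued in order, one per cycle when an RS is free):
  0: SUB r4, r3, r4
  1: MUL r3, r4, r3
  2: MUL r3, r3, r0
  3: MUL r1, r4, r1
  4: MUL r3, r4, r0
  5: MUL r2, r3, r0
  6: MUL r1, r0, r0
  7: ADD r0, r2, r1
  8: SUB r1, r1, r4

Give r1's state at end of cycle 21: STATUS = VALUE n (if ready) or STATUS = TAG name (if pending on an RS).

  c1: issue SUB r4<-Add1  regs: r0:9,r1:9,r2:5,r3:3,r4:Add1
  c2: issue MUL r3<-Mul1  regs: r0:9,r1:9,r2:5,r3:Mul1,r4:Add1
  c3: issue MUL r3<-Mul2  regs: r0:9,r1:9,r2:5,r3:Mul2,r4:Add1
  c4: CDB Add1=-4; stall  regs: r0:9,r1:9,r2:5,r3:Mul2,r4:-4
  c5: stall  regs: r0:9,r1:9,r2:5,r3:Mul2,r4:-4
  c6: stall  regs: r0:9,r1:9,r2:5,r3:Mul2,r4:-4
  c7: stall  regs: r0:9,r1:9,r2:5,r3:Mul2,r4:-4
  c8: CDB Mul1=-12; issue MUL r1<-Mul1  regs: r0:9,r1:Mul1,r2:5,r3:Mul2,r4:-4
  c9: stall  regs: r0:9,r1:Mul1,r2:5,r3:Mul2,r4:-4
  c10: stall  regs: r0:9,r1:Mul1,r2:5,r3:Mul2,r4:-4
  c11: stall  regs: r0:9,r1:Mul1,r2:5,r3:Mul2,r4:-4
  c12: CDB Mul1=-36; issue MUL r3<-Mul1  regs: r0:9,r1:-36,r2:5,r3:Mul1,r4:-4
  c13: CDB Mul2=-108; issue MUL r2<-Mul2  regs: r0:9,r1:-36,r2:Mul2,r3:Mul1,r4:-4
  c14: stall  regs: r0:9,r1:-36,r2:Mul2,r3:Mul1,r4:-4
  c15: stall  regs: r0:9,r1:-36,r2:Mul2,r3:Mul1,r4:-4
  c16: CDB Mul1=-36; issue MUL r1<-Mul1  regs: r0:9,r1:Mul1,r2:Mul2,r3:-36,r4:-4
  c17: issue ADD r0<-Add1  regs: r0:Add1,r1:Mul1,r2:Mul2,r3:-36,r4:-4
  c18: issue SUB r1<-Add2  regs: r0:Add1,r1:Add2,r2:Mul2,r3:-36,r4:-4
  c19: -  regs: r0:Add1,r1:Add2,r2:Mul2,r3:-36,r4:-4
  c20: CDB Mul1=81  regs: r0:Add1,r1:Add2,r2:Mul2,r3:-36,r4:-4
  c21: CDB Mul2=-324  regs: r0:Add1,r1:Add2,r2:-324,r3:-36,r4:-4

STATUS = TAG Add2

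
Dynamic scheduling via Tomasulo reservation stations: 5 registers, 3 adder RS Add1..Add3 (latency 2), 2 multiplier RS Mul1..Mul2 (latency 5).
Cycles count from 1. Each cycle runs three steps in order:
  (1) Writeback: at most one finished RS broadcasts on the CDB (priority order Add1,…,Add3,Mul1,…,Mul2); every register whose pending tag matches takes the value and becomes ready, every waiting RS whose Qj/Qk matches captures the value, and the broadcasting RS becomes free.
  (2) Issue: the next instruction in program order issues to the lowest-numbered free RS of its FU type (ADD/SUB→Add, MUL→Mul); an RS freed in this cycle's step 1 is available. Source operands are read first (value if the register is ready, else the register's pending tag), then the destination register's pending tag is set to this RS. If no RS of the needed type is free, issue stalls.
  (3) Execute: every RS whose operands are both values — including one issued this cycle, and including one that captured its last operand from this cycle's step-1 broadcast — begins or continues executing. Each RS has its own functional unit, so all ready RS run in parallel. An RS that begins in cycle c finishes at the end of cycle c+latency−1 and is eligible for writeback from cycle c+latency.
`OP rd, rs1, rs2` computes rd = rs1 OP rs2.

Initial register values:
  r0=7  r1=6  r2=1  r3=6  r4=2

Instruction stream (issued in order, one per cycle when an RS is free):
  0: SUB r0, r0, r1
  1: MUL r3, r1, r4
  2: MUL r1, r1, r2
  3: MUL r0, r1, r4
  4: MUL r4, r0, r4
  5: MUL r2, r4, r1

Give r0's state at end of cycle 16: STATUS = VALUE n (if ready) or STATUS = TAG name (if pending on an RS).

  c1: issue SUB r0<-Add1  regs: r0:Add1,r1:6,r2:1,r3:6,r4:2
  c2: issue MUL r3<-Mul1  regs: r0:Add1,r1:6,r2:1,r3:Mul1,r4:2
  c3: CDB Add1=1; issue MUL r1<-Mul2  regs: r0:1,r1:Mul2,r2:1,r3:Mul1,r4:2
  c4: stall  regs: r0:1,r1:Mul2,r2:1,r3:Mul1,r4:2
  c5: stall  regs: r0:1,r1:Mul2,r2:1,r3:Mul1,r4:2
  c6: stall  regs: r0:1,r1:Mul2,r2:1,r3:Mul1,r4:2
  c7: CDB Mul1=12; issue MUL r0<-Mul1  regs: r0:Mul1,r1:Mul2,r2:1,r3:12,r4:2
  c8: CDB Mul2=6; issue MUL r4<-Mul2  regs: r0:Mul1,r1:6,r2:1,r3:12,r4:Mul2
  c9: stall  regs: r0:Mul1,r1:6,r2:1,r3:12,r4:Mul2
  c10: stall  regs: r0:Mul1,r1:6,r2:1,r3:12,r4:Mul2
  c11: stall  regs: r0:Mul1,r1:6,r2:1,r3:12,r4:Mul2
  c12: stall  regs: r0:Mul1,r1:6,r2:1,r3:12,r4:Mul2
  c13: CDB Mul1=12; issue MUL r2<-Mul1  regs: r0:12,r1:6,r2:Mul1,r3:12,r4:Mul2
  c14: -  regs: r0:12,r1:6,r2:Mul1,r3:12,r4:Mul2
  c15: -  regs: r0:12,r1:6,r2:Mul1,r3:12,r4:Mul2
  c16: -  regs: r0:12,r1:6,r2:Mul1,r3:12,r4:Mul2

STATUS = VALUE 12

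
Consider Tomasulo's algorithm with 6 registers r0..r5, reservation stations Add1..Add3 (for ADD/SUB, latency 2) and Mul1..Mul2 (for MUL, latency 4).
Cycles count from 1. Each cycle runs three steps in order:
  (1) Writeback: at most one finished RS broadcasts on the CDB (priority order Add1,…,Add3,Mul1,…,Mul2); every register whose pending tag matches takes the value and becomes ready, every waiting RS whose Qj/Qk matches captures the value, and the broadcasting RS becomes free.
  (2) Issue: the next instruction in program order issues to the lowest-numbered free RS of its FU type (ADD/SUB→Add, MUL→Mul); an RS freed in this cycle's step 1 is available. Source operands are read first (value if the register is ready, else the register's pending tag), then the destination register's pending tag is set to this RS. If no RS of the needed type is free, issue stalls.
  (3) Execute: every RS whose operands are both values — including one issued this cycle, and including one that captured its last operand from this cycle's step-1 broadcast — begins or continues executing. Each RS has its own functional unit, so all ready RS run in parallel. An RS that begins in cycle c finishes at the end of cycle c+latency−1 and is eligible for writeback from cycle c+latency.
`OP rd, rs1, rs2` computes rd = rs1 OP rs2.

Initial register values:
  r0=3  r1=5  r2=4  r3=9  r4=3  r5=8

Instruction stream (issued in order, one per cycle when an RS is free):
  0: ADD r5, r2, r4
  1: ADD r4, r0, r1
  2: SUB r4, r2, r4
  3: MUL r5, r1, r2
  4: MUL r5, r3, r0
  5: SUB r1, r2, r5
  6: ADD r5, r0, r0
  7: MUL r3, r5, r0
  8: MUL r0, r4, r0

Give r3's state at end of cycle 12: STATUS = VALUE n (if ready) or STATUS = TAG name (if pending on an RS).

c1: issue ADD r5<-Add1 | r0:3,r1:5,r2:4,r3:9,r4:3,r5:Add1
c2: issue ADD r4<-Add2 | r0:3,r1:5,r2:4,r3:9,r4:Add2,r5:Add1
c3: CDB Add1=7; issue SUB r4<-Add1 | r0:3,r1:5,r2:4,r3:9,r4:Add1,r5:7
c4: CDB Add2=8; issue MUL r5<-Mul1 | r0:3,r1:5,r2:4,r3:9,r4:Add1,r5:Mul1
c5: issue MUL r5<-Mul2 | r0:3,r1:5,r2:4,r3:9,r4:Add1,r5:Mul2
c6: CDB Add1=-4; issue SUB r1<-Add1 | r0:3,r1:Add1,r2:4,r3:9,r4:-4,r5:Mul2
c7: issue ADD r5<-Add2 | r0:3,r1:Add1,r2:4,r3:9,r4:-4,r5:Add2
c8: CDB Mul1=20; issue MUL r3<-Mul1 | r0:3,r1:Add1,r2:4,r3:Mul1,r4:-4,r5:Add2
c9: CDB Add2=6; stall | r0:3,r1:Add1,r2:4,r3:Mul1,r4:-4,r5:6
c10: CDB Mul2=27; issue MUL r0<-Mul2 | r0:Mul2,r1:Add1,r2:4,r3:Mul1,r4:-4,r5:6
c11: - | r0:Mul2,r1:Add1,r2:4,r3:Mul1,r4:-4,r5:6
c12: CDB Add1=-23 | r0:Mul2,r1:-23,r2:4,r3:Mul1,r4:-4,r5:6

STATUS = TAG Mul1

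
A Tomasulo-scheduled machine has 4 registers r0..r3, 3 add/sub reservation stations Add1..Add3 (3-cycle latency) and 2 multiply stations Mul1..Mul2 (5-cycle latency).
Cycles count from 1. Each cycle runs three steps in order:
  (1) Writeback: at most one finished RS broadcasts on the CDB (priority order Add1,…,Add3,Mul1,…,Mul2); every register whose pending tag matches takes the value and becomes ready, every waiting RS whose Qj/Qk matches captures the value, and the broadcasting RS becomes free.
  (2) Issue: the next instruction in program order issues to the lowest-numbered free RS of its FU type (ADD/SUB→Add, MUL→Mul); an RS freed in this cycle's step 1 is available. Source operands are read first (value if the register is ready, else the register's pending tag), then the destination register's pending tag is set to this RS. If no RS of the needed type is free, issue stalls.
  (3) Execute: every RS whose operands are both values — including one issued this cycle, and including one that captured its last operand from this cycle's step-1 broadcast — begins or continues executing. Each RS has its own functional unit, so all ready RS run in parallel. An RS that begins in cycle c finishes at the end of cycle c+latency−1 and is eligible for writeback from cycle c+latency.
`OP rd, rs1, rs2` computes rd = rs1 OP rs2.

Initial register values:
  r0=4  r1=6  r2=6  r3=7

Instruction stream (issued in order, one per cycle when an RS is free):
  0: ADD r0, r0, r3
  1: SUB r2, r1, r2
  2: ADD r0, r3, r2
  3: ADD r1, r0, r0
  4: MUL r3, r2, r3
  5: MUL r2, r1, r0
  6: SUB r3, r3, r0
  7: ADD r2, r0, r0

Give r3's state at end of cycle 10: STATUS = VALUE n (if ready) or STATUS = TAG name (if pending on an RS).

cycle 1: issue ADD r0<-Add1 // r0:Add1,r1:6,r2:6,r3:7
cycle 2: issue SUB r2<-Add2 // r0:Add1,r1:6,r2:Add2,r3:7
cycle 3: issue ADD r0<-Add3 // r0:Add3,r1:6,r2:Add2,r3:7
cycle 4: CDB Add1=11; issue ADD r1<-Add1 // r0:Add3,r1:Add1,r2:Add2,r3:7
cycle 5: CDB Add2=0; issue MUL r3<-Mul1 // r0:Add3,r1:Add1,r2:0,r3:Mul1
cycle 6: issue MUL r2<-Mul2 // r0:Add3,r1:Add1,r2:Mul2,r3:Mul1
cycle 7: issue SUB r3<-Add2 // r0:Add3,r1:Add1,r2:Mul2,r3:Add2
cycle 8: CDB Add3=7; issue ADD r2<-Add3 // r0:7,r1:Add1,r2:Add3,r3:Add2
cycle 9: - // r0:7,r1:Add1,r2:Add3,r3:Add2
cycle 10: CDB Mul1=0 // r0:7,r1:Add1,r2:Add3,r3:Add2

STATUS = TAG Add2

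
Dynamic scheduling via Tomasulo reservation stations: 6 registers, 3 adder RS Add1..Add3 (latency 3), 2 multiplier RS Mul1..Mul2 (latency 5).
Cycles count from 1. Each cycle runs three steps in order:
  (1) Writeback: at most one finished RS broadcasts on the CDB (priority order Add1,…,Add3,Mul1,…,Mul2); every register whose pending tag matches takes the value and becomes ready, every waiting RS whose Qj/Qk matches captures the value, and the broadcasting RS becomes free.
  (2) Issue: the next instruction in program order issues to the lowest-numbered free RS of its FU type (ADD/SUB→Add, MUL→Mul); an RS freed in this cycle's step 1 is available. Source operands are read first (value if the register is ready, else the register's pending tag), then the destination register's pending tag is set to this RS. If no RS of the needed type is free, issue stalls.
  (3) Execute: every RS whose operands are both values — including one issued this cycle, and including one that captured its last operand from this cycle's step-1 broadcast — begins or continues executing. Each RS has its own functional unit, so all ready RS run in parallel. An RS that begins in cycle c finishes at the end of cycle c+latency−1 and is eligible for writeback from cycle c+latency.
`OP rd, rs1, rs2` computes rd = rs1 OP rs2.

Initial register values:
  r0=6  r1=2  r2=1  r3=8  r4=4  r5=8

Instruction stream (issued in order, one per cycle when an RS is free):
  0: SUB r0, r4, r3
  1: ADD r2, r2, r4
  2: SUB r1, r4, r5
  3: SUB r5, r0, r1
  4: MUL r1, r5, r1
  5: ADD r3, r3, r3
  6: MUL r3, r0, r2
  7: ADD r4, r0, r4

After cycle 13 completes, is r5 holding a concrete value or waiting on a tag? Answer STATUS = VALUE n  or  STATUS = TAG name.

STATUS = VALUE 0

cycle 1: issue SUB r0<-Add1 // r0:Add1,r1:2,r2:1,r3:8,r4:4,r5:8
cycle 2: issue ADD r2<-Add2 // r0:Add1,r1:2,r2:Add2,r3:8,r4:4,r5:8
cycle 3: issue SUB r1<-Add3 // r0:Add1,r1:Add3,r2:Add2,r3:8,r4:4,r5:8
cycle 4: CDB Add1=-4; issue SUB r5<-Add1 // r0:-4,r1:Add3,r2:Add2,r3:8,r4:4,r5:Add1
cycle 5: CDB Add2=5; issue MUL r1<-Mul1 // r0:-4,r1:Mul1,r2:5,r3:8,r4:4,r5:Add1
cycle 6: CDB Add3=-4; issue ADD r3<-Add2 // r0:-4,r1:Mul1,r2:5,r3:Add2,r4:4,r5:Add1
cycle 7: issue MUL r3<-Mul2 // r0:-4,r1:Mul1,r2:5,r3:Mul2,r4:4,r5:Add1
cycle 8: issue ADD r4<-Add3 // r0:-4,r1:Mul1,r2:5,r3:Mul2,r4:Add3,r5:Add1
cycle 9: CDB Add1=0 // r0:-4,r1:Mul1,r2:5,r3:Mul2,r4:Add3,r5:0
cycle 10: CDB Add2=16 // r0:-4,r1:Mul1,r2:5,r3:Mul2,r4:Add3,r5:0
cycle 11: CDB Add3=0 // r0:-4,r1:Mul1,r2:5,r3:Mul2,r4:0,r5:0
cycle 12: CDB Mul2=-20 // r0:-4,r1:Mul1,r2:5,r3:-20,r4:0,r5:0
cycle 13: - // r0:-4,r1:Mul1,r2:5,r3:-20,r4:0,r5:0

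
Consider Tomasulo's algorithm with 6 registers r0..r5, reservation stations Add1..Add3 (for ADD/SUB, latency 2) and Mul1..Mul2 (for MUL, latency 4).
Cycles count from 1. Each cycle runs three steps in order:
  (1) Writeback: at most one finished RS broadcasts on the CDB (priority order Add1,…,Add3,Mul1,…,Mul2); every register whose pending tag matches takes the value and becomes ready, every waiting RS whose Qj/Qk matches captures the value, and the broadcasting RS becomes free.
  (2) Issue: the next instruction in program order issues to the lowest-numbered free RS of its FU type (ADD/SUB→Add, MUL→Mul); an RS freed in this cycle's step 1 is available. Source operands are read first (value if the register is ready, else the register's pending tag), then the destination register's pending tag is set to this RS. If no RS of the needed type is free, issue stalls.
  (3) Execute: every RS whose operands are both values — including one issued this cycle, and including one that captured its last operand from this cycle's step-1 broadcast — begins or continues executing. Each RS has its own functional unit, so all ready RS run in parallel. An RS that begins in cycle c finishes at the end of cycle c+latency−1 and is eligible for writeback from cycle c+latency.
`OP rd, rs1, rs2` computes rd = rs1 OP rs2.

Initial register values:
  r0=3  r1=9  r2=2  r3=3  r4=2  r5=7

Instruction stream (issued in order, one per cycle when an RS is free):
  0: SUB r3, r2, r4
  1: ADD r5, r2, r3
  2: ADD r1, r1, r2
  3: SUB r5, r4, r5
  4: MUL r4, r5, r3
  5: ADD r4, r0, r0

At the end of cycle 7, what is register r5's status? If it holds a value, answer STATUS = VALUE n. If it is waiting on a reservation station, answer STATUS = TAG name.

STATUS = TAG Add3

c1: issue SUB r3<-Add1 | r0:3,r1:9,r2:2,r3:Add1,r4:2,r5:7
c2: issue ADD r5<-Add2 | r0:3,r1:9,r2:2,r3:Add1,r4:2,r5:Add2
c3: CDB Add1=0; issue ADD r1<-Add1 | r0:3,r1:Add1,r2:2,r3:0,r4:2,r5:Add2
c4: issue SUB r5<-Add3 | r0:3,r1:Add1,r2:2,r3:0,r4:2,r5:Add3
c5: CDB Add1=11; issue MUL r4<-Mul1 | r0:3,r1:11,r2:2,r3:0,r4:Mul1,r5:Add3
c6: CDB Add2=2; issue ADD r4<-Add1 | r0:3,r1:11,r2:2,r3:0,r4:Add1,r5:Add3
c7: - | r0:3,r1:11,r2:2,r3:0,r4:Add1,r5:Add3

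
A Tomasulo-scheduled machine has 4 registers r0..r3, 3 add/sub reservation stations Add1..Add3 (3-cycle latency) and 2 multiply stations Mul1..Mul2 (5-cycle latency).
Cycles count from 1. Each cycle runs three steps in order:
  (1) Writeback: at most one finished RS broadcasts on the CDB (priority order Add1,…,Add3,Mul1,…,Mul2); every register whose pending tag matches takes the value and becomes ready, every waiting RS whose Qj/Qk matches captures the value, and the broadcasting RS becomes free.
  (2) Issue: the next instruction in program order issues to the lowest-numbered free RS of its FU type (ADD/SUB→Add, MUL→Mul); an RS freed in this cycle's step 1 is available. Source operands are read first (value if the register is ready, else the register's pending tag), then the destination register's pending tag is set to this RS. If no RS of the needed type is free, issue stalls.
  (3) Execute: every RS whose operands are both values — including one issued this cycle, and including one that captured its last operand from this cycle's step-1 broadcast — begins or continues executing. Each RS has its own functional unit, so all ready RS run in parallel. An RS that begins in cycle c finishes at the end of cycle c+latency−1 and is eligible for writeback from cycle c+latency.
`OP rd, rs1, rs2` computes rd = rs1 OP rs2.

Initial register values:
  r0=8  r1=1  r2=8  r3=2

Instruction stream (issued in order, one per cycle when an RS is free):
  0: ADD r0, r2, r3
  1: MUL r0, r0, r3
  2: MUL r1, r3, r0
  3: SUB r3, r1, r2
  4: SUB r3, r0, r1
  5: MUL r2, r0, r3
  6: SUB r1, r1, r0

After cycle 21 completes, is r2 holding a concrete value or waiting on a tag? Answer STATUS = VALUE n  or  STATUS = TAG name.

STATUS = TAG Mul1

c1: issue ADD r0<-Add1 | r0:Add1,r1:1,r2:8,r3:2
c2: issue MUL r0<-Mul1 | r0:Mul1,r1:1,r2:8,r3:2
c3: issue MUL r1<-Mul2 | r0:Mul1,r1:Mul2,r2:8,r3:2
c4: CDB Add1=10; issue SUB r3<-Add1 | r0:Mul1,r1:Mul2,r2:8,r3:Add1
c5: issue SUB r3<-Add2 | r0:Mul1,r1:Mul2,r2:8,r3:Add2
c6: stall | r0:Mul1,r1:Mul2,r2:8,r3:Add2
c7: stall | r0:Mul1,r1:Mul2,r2:8,r3:Add2
c8: stall | r0:Mul1,r1:Mul2,r2:8,r3:Add2
c9: CDB Mul1=20; issue MUL r2<-Mul1 | r0:20,r1:Mul2,r2:Mul1,r3:Add2
c10: issue SUB r1<-Add3 | r0:20,r1:Add3,r2:Mul1,r3:Add2
c11: - | r0:20,r1:Add3,r2:Mul1,r3:Add2
c12: - | r0:20,r1:Add3,r2:Mul1,r3:Add2
c13: - | r0:20,r1:Add3,r2:Mul1,r3:Add2
c14: CDB Mul2=40 | r0:20,r1:Add3,r2:Mul1,r3:Add2
c15: - | r0:20,r1:Add3,r2:Mul1,r3:Add2
c16: - | r0:20,r1:Add3,r2:Mul1,r3:Add2
c17: CDB Add1=32 | r0:20,r1:Add3,r2:Mul1,r3:Add2
c18: CDB Add2=-20 | r0:20,r1:Add3,r2:Mul1,r3:-20
c19: CDB Add3=20 | r0:20,r1:20,r2:Mul1,r3:-20
c20: - | r0:20,r1:20,r2:Mul1,r3:-20
c21: - | r0:20,r1:20,r2:Mul1,r3:-20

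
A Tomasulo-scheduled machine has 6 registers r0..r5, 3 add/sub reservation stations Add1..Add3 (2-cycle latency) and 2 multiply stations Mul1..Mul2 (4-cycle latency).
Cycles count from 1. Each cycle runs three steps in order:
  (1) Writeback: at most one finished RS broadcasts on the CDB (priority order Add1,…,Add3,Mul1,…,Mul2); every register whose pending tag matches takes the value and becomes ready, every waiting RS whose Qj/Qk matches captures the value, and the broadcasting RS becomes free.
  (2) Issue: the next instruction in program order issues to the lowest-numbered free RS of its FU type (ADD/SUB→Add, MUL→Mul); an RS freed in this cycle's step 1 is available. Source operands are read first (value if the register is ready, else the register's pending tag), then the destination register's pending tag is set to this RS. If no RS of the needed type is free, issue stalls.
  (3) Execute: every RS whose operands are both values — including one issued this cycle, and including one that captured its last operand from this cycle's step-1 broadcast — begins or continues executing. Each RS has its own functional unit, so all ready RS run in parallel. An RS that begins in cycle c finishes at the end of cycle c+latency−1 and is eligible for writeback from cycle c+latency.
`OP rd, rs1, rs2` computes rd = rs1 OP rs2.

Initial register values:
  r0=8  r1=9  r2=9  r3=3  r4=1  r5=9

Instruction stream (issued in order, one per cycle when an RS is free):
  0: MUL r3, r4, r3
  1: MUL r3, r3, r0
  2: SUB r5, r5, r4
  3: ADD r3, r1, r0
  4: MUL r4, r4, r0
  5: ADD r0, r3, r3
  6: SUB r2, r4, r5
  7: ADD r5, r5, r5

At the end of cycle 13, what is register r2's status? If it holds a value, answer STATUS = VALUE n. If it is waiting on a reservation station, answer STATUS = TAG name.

STATUS = VALUE 0

  c1: issue MUL r3<-Mul1  regs: r0:8,r1:9,r2:9,r3:Mul1,r4:1,r5:9
  c2: issue MUL r3<-Mul2  regs: r0:8,r1:9,r2:9,r3:Mul2,r4:1,r5:9
  c3: issue SUB r5<-Add1  regs: r0:8,r1:9,r2:9,r3:Mul2,r4:1,r5:Add1
  c4: issue ADD r3<-Add2  regs: r0:8,r1:9,r2:9,r3:Add2,r4:1,r5:Add1
  c5: CDB Add1=8; stall  regs: r0:8,r1:9,r2:9,r3:Add2,r4:1,r5:8
  c6: CDB Add2=17; stall  regs: r0:8,r1:9,r2:9,r3:17,r4:1,r5:8
  c7: CDB Mul1=3; issue MUL r4<-Mul1  regs: r0:8,r1:9,r2:9,r3:17,r4:Mul1,r5:8
  c8: issue ADD r0<-Add1  regs: r0:Add1,r1:9,r2:9,r3:17,r4:Mul1,r5:8
  c9: issue SUB r2<-Add2  regs: r0:Add1,r1:9,r2:Add2,r3:17,r4:Mul1,r5:8
  c10: CDB Add1=34; issue ADD r5<-Add1  regs: r0:34,r1:9,r2:Add2,r3:17,r4:Mul1,r5:Add1
  c11: CDB Mul1=8  regs: r0:34,r1:9,r2:Add2,r3:17,r4:8,r5:Add1
  c12: CDB Add1=16  regs: r0:34,r1:9,r2:Add2,r3:17,r4:8,r5:16
  c13: CDB Add2=0  regs: r0:34,r1:9,r2:0,r3:17,r4:8,r5:16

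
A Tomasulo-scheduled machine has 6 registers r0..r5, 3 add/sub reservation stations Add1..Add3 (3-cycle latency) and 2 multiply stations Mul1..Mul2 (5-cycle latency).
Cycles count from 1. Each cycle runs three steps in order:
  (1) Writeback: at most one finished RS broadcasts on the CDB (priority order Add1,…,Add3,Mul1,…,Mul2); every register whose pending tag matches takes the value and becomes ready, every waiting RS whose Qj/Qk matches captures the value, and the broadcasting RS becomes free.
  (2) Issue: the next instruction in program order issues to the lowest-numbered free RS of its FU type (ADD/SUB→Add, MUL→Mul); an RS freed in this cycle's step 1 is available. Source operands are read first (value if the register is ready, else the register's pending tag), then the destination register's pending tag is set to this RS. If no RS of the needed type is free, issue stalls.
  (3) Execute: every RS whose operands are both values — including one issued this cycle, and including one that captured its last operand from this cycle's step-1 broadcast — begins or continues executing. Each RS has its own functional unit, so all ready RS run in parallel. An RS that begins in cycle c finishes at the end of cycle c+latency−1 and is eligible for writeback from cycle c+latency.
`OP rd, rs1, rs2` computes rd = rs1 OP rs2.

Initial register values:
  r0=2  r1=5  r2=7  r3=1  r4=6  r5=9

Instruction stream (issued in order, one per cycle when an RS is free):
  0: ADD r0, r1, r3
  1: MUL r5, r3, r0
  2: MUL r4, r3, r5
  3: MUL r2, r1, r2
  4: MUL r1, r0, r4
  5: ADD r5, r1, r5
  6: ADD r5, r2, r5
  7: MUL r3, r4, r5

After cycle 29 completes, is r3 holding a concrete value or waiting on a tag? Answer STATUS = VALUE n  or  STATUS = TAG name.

c1: issue ADD r0<-Add1 | r0:Add1,r1:5,r2:7,r3:1,r4:6,r5:9
c2: issue MUL r5<-Mul1 | r0:Add1,r1:5,r2:7,r3:1,r4:6,r5:Mul1
c3: issue MUL r4<-Mul2 | r0:Add1,r1:5,r2:7,r3:1,r4:Mul2,r5:Mul1
c4: CDB Add1=6; stall | r0:6,r1:5,r2:7,r3:1,r4:Mul2,r5:Mul1
c5: stall | r0:6,r1:5,r2:7,r3:1,r4:Mul2,r5:Mul1
c6: stall | r0:6,r1:5,r2:7,r3:1,r4:Mul2,r5:Mul1
c7: stall | r0:6,r1:5,r2:7,r3:1,r4:Mul2,r5:Mul1
c8: stall | r0:6,r1:5,r2:7,r3:1,r4:Mul2,r5:Mul1
c9: CDB Mul1=6; issue MUL r2<-Mul1 | r0:6,r1:5,r2:Mul1,r3:1,r4:Mul2,r5:6
c10: stall | r0:6,r1:5,r2:Mul1,r3:1,r4:Mul2,r5:6
c11: stall | r0:6,r1:5,r2:Mul1,r3:1,r4:Mul2,r5:6
c12: stall | r0:6,r1:5,r2:Mul1,r3:1,r4:Mul2,r5:6
c13: stall | r0:6,r1:5,r2:Mul1,r3:1,r4:Mul2,r5:6
c14: CDB Mul1=35; issue MUL r1<-Mul1 | r0:6,r1:Mul1,r2:35,r3:1,r4:Mul2,r5:6
c15: CDB Mul2=6; issue ADD r5<-Add1 | r0:6,r1:Mul1,r2:35,r3:1,r4:6,r5:Add1
c16: issue ADD r5<-Add2 | r0:6,r1:Mul1,r2:35,r3:1,r4:6,r5:Add2
c17: issue MUL r3<-Mul2 | r0:6,r1:Mul1,r2:35,r3:Mul2,r4:6,r5:Add2
c18: - | r0:6,r1:Mul1,r2:35,r3:Mul2,r4:6,r5:Add2
c19: - | r0:6,r1:Mul1,r2:35,r3:Mul2,r4:6,r5:Add2
c20: CDB Mul1=36 | r0:6,r1:36,r2:35,r3:Mul2,r4:6,r5:Add2
c21: - | r0:6,r1:36,r2:35,r3:Mul2,r4:6,r5:Add2
c22: - | r0:6,r1:36,r2:35,r3:Mul2,r4:6,r5:Add2
c23: CDB Add1=42 | r0:6,r1:36,r2:35,r3:Mul2,r4:6,r5:Add2
c24: - | r0:6,r1:36,r2:35,r3:Mul2,r4:6,r5:Add2
c25: - | r0:6,r1:36,r2:35,r3:Mul2,r4:6,r5:Add2
c26: CDB Add2=77 | r0:6,r1:36,r2:35,r3:Mul2,r4:6,r5:77
c27: - | r0:6,r1:36,r2:35,r3:Mul2,r4:6,r5:77
c28: - | r0:6,r1:36,r2:35,r3:Mul2,r4:6,r5:77
c29: - | r0:6,r1:36,r2:35,r3:Mul2,r4:6,r5:77

STATUS = TAG Mul2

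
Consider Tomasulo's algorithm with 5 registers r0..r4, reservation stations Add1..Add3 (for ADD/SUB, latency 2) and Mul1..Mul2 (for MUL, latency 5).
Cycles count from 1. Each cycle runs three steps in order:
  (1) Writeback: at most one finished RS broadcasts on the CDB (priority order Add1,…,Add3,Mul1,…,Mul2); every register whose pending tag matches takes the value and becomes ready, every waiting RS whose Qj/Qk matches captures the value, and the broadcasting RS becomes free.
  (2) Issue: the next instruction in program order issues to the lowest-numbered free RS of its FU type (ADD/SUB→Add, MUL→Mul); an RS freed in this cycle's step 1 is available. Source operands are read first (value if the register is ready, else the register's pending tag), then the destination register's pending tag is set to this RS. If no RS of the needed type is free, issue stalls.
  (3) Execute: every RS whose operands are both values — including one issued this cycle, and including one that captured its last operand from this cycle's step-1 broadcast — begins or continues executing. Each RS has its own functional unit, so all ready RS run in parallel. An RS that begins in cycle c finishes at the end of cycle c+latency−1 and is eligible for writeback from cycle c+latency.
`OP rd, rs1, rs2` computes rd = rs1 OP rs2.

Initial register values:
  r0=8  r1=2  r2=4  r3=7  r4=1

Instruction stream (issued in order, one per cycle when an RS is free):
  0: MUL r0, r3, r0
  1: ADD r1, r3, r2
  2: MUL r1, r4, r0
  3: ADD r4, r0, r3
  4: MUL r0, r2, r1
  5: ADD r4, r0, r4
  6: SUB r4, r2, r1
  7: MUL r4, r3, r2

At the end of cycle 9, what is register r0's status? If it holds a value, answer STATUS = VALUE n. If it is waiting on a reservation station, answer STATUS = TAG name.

STATUS = TAG Mul1

  c1: issue MUL r0<-Mul1  regs: r0:Mul1,r1:2,r2:4,r3:7,r4:1
  c2: issue ADD r1<-Add1  regs: r0:Mul1,r1:Add1,r2:4,r3:7,r4:1
  c3: issue MUL r1<-Mul2  regs: r0:Mul1,r1:Mul2,r2:4,r3:7,r4:1
  c4: CDB Add1=11; issue ADD r4<-Add1  regs: r0:Mul1,r1:Mul2,r2:4,r3:7,r4:Add1
  c5: stall  regs: r0:Mul1,r1:Mul2,r2:4,r3:7,r4:Add1
  c6: CDB Mul1=56; issue MUL r0<-Mul1  regs: r0:Mul1,r1:Mul2,r2:4,r3:7,r4:Add1
  c7: issue ADD r4<-Add2  regs: r0:Mul1,r1:Mul2,r2:4,r3:7,r4:Add2
  c8: CDB Add1=63; issue SUB r4<-Add1  regs: r0:Mul1,r1:Mul2,r2:4,r3:7,r4:Add1
  c9: stall  regs: r0:Mul1,r1:Mul2,r2:4,r3:7,r4:Add1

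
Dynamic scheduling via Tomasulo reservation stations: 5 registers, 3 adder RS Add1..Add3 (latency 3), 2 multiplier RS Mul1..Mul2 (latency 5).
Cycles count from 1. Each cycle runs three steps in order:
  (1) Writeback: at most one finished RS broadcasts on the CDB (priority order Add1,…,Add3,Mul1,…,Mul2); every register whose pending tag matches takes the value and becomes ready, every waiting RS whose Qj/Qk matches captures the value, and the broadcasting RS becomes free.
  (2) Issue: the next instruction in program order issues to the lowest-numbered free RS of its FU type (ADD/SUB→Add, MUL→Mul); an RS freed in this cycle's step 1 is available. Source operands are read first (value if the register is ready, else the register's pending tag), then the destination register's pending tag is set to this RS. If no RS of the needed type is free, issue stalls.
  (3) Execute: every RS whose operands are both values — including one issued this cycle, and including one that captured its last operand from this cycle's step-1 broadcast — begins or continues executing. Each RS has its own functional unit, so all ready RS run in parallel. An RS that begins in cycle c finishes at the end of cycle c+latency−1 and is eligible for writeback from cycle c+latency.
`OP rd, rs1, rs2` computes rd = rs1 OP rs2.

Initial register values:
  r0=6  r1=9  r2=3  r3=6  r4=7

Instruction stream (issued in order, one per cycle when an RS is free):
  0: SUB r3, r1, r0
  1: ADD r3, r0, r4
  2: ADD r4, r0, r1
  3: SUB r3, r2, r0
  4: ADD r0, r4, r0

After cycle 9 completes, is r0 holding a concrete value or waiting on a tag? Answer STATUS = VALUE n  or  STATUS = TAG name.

c1: issue SUB r3<-Add1 | r0:6,r1:9,r2:3,r3:Add1,r4:7
c2: issue ADD r3<-Add2 | r0:6,r1:9,r2:3,r3:Add2,r4:7
c3: issue ADD r4<-Add3 | r0:6,r1:9,r2:3,r3:Add2,r4:Add3
c4: CDB Add1=3; issue SUB r3<-Add1 | r0:6,r1:9,r2:3,r3:Add1,r4:Add3
c5: CDB Add2=13; issue ADD r0<-Add2 | r0:Add2,r1:9,r2:3,r3:Add1,r4:Add3
c6: CDB Add3=15 | r0:Add2,r1:9,r2:3,r3:Add1,r4:15
c7: CDB Add1=-3 | r0:Add2,r1:9,r2:3,r3:-3,r4:15
c8: - | r0:Add2,r1:9,r2:3,r3:-3,r4:15
c9: CDB Add2=21 | r0:21,r1:9,r2:3,r3:-3,r4:15

STATUS = VALUE 21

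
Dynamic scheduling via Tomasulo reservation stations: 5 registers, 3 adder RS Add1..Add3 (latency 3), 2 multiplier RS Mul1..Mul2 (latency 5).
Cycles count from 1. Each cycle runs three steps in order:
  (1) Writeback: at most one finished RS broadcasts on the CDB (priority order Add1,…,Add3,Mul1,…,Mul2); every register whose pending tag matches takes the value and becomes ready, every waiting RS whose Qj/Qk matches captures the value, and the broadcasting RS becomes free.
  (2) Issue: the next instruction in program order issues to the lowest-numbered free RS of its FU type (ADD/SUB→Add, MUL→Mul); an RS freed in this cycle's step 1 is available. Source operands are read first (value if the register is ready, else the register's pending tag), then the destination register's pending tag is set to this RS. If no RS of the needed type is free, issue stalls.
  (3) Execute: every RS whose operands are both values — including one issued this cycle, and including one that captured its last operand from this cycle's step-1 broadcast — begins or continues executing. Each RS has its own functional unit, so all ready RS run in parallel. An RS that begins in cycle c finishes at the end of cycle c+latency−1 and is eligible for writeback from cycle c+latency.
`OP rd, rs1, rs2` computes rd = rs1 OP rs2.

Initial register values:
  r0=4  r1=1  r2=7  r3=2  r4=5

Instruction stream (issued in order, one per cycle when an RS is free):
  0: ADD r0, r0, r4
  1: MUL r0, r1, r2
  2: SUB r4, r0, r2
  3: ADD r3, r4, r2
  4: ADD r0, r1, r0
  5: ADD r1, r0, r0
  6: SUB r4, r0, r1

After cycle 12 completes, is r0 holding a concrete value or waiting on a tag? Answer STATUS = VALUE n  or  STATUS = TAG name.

STATUS = VALUE 8

  c1: issue ADD r0<-Add1  regs: r0:Add1,r1:1,r2:7,r3:2,r4:5
  c2: issue MUL r0<-Mul1  regs: r0:Mul1,r1:1,r2:7,r3:2,r4:5
  c3: issue SUB r4<-Add2  regs: r0:Mul1,r1:1,r2:7,r3:2,r4:Add2
  c4: CDB Add1=9; issue ADD r3<-Add1  regs: r0:Mul1,r1:1,r2:7,r3:Add1,r4:Add2
  c5: issue ADD r0<-Add3  regs: r0:Add3,r1:1,r2:7,r3:Add1,r4:Add2
  c6: stall  regs: r0:Add3,r1:1,r2:7,r3:Add1,r4:Add2
  c7: CDB Mul1=7; stall  regs: r0:Add3,r1:1,r2:7,r3:Add1,r4:Add2
  c8: stall  regs: r0:Add3,r1:1,r2:7,r3:Add1,r4:Add2
  c9: stall  regs: r0:Add3,r1:1,r2:7,r3:Add1,r4:Add2
  c10: CDB Add2=0; issue ADD r1<-Add2  regs: r0:Add3,r1:Add2,r2:7,r3:Add1,r4:0
  c11: CDB Add3=8; issue SUB r4<-Add3  regs: r0:8,r1:Add2,r2:7,r3:Add1,r4:Add3
  c12: -  regs: r0:8,r1:Add2,r2:7,r3:Add1,r4:Add3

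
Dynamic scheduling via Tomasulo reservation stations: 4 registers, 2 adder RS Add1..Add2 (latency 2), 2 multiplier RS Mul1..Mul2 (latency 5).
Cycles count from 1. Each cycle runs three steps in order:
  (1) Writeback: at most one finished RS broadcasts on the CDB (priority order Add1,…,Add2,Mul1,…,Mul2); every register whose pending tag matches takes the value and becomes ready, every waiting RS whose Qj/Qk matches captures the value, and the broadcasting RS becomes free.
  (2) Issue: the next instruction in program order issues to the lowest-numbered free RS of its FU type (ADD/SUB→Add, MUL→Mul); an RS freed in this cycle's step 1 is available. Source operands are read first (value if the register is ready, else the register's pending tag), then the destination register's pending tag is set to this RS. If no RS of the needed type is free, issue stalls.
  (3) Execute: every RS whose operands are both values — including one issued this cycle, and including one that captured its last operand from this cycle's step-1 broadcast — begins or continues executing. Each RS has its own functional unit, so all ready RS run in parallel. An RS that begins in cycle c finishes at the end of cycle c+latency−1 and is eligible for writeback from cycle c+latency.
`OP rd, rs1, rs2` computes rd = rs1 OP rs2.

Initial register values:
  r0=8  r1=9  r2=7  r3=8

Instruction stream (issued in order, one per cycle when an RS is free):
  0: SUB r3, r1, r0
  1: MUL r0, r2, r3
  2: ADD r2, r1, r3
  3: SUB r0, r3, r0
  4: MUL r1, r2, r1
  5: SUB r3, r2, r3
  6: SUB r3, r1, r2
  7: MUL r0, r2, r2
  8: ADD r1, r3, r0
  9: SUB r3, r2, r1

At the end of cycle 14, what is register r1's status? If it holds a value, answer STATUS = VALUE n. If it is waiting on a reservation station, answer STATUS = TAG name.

STATUS = TAG Add2

cycle 1: issue SUB r3<-Add1 // r0:8,r1:9,r2:7,r3:Add1
cycle 2: issue MUL r0<-Mul1 // r0:Mul1,r1:9,r2:7,r3:Add1
cycle 3: CDB Add1=1; issue ADD r2<-Add1 // r0:Mul1,r1:9,r2:Add1,r3:1
cycle 4: issue SUB r0<-Add2 // r0:Add2,r1:9,r2:Add1,r3:1
cycle 5: CDB Add1=10; issue MUL r1<-Mul2 // r0:Add2,r1:Mul2,r2:10,r3:1
cycle 6: issue SUB r3<-Add1 // r0:Add2,r1:Mul2,r2:10,r3:Add1
cycle 7: stall // r0:Add2,r1:Mul2,r2:10,r3:Add1
cycle 8: CDB Add1=9; issue SUB r3<-Add1 // r0:Add2,r1:Mul2,r2:10,r3:Add1
cycle 9: CDB Mul1=7; issue MUL r0<-Mul1 // r0:Mul1,r1:Mul2,r2:10,r3:Add1
cycle 10: CDB Mul2=90; stall // r0:Mul1,r1:90,r2:10,r3:Add1
cycle 11: CDB Add2=-6; issue ADD r1<-Add2 // r0:Mul1,r1:Add2,r2:10,r3:Add1
cycle 12: CDB Add1=80; issue SUB r3<-Add1 // r0:Mul1,r1:Add2,r2:10,r3:Add1
cycle 13: - // r0:Mul1,r1:Add2,r2:10,r3:Add1
cycle 14: CDB Mul1=100 // r0:100,r1:Add2,r2:10,r3:Add1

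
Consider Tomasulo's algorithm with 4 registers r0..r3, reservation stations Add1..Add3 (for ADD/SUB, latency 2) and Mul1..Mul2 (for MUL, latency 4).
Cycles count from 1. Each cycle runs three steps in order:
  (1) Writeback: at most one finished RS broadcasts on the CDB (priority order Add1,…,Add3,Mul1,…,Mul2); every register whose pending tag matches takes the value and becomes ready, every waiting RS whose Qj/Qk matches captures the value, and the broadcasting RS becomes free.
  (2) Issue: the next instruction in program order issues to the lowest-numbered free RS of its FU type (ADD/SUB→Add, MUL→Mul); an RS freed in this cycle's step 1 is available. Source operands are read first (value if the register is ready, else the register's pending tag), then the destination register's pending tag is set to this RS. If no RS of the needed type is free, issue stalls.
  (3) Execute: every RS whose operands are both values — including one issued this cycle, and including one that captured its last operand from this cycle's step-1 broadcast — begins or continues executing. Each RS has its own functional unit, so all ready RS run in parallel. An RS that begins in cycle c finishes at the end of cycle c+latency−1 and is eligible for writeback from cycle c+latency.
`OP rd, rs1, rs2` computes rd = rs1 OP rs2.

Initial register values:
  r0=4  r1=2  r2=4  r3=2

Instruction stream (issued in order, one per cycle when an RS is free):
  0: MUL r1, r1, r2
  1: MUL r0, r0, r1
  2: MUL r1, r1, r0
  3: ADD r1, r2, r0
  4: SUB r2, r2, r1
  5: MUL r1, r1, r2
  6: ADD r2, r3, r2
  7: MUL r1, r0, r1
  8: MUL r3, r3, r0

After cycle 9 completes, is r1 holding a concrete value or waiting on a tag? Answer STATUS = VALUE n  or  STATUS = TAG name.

STATUS = TAG Mul2

c1: issue MUL r1<-Mul1 | r0:4,r1:Mul1,r2:4,r3:2
c2: issue MUL r0<-Mul2 | r0:Mul2,r1:Mul1,r2:4,r3:2
c3: stall | r0:Mul2,r1:Mul1,r2:4,r3:2
c4: stall | r0:Mul2,r1:Mul1,r2:4,r3:2
c5: CDB Mul1=8; issue MUL r1<-Mul1 | r0:Mul2,r1:Mul1,r2:4,r3:2
c6: issue ADD r1<-Add1 | r0:Mul2,r1:Add1,r2:4,r3:2
c7: issue SUB r2<-Add2 | r0:Mul2,r1:Add1,r2:Add2,r3:2
c8: stall | r0:Mul2,r1:Add1,r2:Add2,r3:2
c9: CDB Mul2=32; issue MUL r1<-Mul2 | r0:32,r1:Mul2,r2:Add2,r3:2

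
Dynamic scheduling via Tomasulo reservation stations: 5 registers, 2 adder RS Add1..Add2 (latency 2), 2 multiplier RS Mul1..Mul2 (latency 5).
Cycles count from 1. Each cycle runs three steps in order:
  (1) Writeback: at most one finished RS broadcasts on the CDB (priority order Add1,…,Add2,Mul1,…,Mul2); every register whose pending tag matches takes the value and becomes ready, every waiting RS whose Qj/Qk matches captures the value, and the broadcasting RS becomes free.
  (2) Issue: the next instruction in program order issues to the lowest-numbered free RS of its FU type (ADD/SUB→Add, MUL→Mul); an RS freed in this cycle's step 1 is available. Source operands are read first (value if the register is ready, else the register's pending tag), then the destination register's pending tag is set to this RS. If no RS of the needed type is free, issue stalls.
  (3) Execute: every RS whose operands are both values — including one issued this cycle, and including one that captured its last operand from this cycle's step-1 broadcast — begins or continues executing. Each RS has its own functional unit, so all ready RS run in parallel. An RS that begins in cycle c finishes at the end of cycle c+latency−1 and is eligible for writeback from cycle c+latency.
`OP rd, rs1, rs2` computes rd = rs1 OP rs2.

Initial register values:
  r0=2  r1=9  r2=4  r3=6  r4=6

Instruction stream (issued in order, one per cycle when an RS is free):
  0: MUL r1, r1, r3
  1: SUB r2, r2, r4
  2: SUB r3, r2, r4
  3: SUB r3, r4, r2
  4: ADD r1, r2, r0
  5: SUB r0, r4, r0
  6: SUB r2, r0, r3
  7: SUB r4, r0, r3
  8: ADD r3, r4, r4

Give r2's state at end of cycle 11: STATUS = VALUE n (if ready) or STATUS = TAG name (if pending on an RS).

STATUS = VALUE -4

cycle 1: issue MUL r1<-Mul1 // r0:2,r1:Mul1,r2:4,r3:6,r4:6
cycle 2: issue SUB r2<-Add1 // r0:2,r1:Mul1,r2:Add1,r3:6,r4:6
cycle 3: issue SUB r3<-Add2 // r0:2,r1:Mul1,r2:Add1,r3:Add2,r4:6
cycle 4: CDB Add1=-2; issue SUB r3<-Add1 // r0:2,r1:Mul1,r2:-2,r3:Add1,r4:6
cycle 5: stall // r0:2,r1:Mul1,r2:-2,r3:Add1,r4:6
cycle 6: CDB Add1=8; issue ADD r1<-Add1 // r0:2,r1:Add1,r2:-2,r3:8,r4:6
cycle 7: CDB Add2=-8; issue SUB r0<-Add2 // r0:Add2,r1:Add1,r2:-2,r3:8,r4:6
cycle 8: CDB Add1=0; issue SUB r2<-Add1 // r0:Add2,r1:0,r2:Add1,r3:8,r4:6
cycle 9: CDB Add2=4; issue SUB r4<-Add2 // r0:4,r1:0,r2:Add1,r3:8,r4:Add2
cycle 10: CDB Mul1=54; stall // r0:4,r1:0,r2:Add1,r3:8,r4:Add2
cycle 11: CDB Add1=-4; issue ADD r3<-Add1 // r0:4,r1:0,r2:-4,r3:Add1,r4:Add2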